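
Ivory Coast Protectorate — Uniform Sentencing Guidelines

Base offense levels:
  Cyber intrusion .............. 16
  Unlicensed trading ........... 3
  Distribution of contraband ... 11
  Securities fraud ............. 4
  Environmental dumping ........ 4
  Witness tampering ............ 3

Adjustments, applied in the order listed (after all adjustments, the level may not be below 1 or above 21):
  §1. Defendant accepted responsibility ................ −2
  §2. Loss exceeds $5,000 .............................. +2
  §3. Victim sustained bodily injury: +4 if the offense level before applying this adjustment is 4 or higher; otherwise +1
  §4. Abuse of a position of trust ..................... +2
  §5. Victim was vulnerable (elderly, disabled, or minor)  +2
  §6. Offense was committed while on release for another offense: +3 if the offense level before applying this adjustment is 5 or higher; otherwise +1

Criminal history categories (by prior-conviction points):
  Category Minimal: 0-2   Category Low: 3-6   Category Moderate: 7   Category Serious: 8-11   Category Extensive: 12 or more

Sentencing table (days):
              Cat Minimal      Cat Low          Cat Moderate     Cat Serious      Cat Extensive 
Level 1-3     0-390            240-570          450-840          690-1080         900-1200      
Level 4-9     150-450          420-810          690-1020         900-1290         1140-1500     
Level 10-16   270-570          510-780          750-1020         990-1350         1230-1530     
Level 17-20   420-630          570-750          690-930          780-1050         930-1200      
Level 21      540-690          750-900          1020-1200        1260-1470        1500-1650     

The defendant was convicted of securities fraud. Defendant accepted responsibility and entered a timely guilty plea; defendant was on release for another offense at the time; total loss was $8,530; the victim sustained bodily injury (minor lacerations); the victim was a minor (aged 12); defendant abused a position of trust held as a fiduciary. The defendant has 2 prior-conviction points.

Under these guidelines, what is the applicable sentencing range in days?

270-570 days

Base offense level for securities fraud: 4.
§1 applies: 4 − 2 = 2.
§2 applies: 2 + 2 = 4.
§3 applies (level before this adjustment is 4 ≥ 4, so +4): 4 + 4 = 8.
§4 applies: 8 + 2 = 10.
§5 applies: 10 + 2 = 12.
§6 applies (level before this adjustment is 12 ≥ 5, so +3): 12 + 3 = 15.
Final offense level: 15.
Criminal history: 2 prior points → Category Minimal (0-2).
Level 15 falls in the 10-16 band.
Grid: Level 10-16 × Category Minimal = 270-570 days.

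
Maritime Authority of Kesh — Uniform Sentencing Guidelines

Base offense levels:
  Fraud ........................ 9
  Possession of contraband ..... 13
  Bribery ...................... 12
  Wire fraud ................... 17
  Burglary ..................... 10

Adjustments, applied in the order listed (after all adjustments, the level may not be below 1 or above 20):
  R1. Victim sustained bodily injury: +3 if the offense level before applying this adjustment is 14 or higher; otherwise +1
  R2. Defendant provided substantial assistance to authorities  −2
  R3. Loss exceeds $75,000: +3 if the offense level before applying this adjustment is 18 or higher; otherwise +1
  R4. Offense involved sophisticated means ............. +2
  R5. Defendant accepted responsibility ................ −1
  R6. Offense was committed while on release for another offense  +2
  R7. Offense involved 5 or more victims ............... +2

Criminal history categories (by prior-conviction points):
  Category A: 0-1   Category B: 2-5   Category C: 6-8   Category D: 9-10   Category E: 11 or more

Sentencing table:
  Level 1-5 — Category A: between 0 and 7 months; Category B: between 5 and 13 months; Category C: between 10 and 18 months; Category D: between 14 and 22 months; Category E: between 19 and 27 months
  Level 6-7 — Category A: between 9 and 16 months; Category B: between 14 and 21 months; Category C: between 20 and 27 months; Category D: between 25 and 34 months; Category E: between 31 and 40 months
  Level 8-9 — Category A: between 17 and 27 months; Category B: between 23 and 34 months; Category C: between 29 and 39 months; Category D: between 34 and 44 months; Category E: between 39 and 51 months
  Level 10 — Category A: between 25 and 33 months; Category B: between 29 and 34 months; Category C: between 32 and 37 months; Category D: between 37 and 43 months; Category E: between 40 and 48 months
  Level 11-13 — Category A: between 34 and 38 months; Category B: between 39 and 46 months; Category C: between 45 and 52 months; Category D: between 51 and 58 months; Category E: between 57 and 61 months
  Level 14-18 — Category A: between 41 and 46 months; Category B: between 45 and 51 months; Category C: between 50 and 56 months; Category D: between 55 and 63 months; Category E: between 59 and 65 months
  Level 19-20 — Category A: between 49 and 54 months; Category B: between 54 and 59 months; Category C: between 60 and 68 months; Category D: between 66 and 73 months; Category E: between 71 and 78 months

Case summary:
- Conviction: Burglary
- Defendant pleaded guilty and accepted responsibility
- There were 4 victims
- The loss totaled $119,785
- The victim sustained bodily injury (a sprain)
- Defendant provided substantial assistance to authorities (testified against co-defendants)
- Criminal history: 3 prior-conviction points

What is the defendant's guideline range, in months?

23-34 months

Base offense level for burglary: 10.
R1 applies (level before this adjustment is 10 < 14, so +1): 10 + 1 = 11.
R2 applies: 11 − 2 = 9.
R3 applies (level before this adjustment is 9 < 18, so +1): 9 + 1 = 10.
R4 does not apply.
R5 applies: 10 − 1 = 9.
R6 does not apply.
Final offense level: 9.
Criminal history: 3 prior points → Category B (2-5).
Level 9 falls in the 8-9 band.
Grid: Level 8-9 × Category B = 23-34 months.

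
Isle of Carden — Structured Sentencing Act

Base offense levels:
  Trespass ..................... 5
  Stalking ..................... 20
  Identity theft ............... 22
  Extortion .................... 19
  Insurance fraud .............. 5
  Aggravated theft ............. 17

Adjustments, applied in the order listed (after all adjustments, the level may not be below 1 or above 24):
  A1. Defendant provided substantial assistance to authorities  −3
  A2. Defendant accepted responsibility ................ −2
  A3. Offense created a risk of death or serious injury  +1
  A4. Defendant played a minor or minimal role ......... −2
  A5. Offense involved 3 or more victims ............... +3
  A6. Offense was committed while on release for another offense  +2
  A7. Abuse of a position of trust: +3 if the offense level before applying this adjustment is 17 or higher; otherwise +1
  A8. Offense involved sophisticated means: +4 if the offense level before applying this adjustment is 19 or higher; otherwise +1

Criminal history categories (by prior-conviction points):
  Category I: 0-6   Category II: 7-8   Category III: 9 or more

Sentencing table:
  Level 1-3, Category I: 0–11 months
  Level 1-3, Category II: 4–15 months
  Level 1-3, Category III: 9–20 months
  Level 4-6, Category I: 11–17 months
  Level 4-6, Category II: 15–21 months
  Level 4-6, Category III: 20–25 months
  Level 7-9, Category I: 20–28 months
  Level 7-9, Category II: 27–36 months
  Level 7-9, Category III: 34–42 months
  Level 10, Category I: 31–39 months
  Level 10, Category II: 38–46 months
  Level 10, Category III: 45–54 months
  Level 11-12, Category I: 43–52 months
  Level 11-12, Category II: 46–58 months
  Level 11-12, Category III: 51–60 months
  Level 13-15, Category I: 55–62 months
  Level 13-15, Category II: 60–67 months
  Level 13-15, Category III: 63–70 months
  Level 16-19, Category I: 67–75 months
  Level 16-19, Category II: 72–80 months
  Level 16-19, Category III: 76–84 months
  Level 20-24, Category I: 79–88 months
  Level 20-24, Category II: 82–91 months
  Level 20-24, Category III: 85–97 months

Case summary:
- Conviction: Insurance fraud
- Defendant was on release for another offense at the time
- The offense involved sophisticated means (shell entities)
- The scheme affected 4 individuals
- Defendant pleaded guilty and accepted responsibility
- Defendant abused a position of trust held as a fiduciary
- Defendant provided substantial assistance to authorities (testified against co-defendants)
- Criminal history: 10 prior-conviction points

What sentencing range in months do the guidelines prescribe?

Base offense level for insurance fraud: 5.
A1 applies: 5 − 3 = 2.
A2 applies: 2 − 2 = 0.
A3 does not apply.
A5 applies: 0 + 3 = 3.
A6 applies: 3 + 2 = 5.
A7 applies (level before this adjustment is 5 < 17, so +1): 5 + 1 = 6.
A8 applies (level before this adjustment is 6 < 19, so +1): 6 + 1 = 7.
Final offense level: 7.
Criminal history: 10 prior points → Category III (9+).
Level 7 falls in the 7-9 band.
Grid: Level 7-9 × Category III = 34-42 months.

34-42 months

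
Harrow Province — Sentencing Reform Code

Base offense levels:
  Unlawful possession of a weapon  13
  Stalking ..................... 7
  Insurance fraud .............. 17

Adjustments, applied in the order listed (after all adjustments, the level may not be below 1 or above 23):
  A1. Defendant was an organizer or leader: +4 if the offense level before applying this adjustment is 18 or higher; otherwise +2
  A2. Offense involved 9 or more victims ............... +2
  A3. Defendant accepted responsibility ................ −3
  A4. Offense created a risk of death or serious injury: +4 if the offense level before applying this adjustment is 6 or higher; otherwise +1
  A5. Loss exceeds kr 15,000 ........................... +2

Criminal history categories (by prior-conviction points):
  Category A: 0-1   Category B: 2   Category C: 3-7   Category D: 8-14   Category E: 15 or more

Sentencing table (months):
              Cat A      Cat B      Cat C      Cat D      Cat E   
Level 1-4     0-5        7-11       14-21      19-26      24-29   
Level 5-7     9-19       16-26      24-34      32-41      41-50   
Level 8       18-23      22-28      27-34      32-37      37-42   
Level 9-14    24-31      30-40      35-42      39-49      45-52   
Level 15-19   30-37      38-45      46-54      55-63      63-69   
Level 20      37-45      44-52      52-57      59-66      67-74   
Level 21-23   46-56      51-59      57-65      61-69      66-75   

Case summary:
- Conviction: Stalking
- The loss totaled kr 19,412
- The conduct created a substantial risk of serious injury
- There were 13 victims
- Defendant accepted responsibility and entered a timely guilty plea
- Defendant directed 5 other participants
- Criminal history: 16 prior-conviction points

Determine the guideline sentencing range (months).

Base offense level for stalking: 7.
A1 applies (level before this adjustment is 7 < 18, so +2): 7 + 2 = 9.
A2 applies: 9 + 2 = 11.
A3 applies: 11 − 3 = 8.
A4 applies (level before this adjustment is 8 ≥ 6, so +4): 8 + 4 = 12.
A5 applies: 12 + 2 = 14.
Final offense level: 14.
Criminal history: 16 prior points → Category E (15+).
Level 14 falls in the 9-14 band.
Grid: Level 9-14 × Category E = 45-52 months.

45-52 months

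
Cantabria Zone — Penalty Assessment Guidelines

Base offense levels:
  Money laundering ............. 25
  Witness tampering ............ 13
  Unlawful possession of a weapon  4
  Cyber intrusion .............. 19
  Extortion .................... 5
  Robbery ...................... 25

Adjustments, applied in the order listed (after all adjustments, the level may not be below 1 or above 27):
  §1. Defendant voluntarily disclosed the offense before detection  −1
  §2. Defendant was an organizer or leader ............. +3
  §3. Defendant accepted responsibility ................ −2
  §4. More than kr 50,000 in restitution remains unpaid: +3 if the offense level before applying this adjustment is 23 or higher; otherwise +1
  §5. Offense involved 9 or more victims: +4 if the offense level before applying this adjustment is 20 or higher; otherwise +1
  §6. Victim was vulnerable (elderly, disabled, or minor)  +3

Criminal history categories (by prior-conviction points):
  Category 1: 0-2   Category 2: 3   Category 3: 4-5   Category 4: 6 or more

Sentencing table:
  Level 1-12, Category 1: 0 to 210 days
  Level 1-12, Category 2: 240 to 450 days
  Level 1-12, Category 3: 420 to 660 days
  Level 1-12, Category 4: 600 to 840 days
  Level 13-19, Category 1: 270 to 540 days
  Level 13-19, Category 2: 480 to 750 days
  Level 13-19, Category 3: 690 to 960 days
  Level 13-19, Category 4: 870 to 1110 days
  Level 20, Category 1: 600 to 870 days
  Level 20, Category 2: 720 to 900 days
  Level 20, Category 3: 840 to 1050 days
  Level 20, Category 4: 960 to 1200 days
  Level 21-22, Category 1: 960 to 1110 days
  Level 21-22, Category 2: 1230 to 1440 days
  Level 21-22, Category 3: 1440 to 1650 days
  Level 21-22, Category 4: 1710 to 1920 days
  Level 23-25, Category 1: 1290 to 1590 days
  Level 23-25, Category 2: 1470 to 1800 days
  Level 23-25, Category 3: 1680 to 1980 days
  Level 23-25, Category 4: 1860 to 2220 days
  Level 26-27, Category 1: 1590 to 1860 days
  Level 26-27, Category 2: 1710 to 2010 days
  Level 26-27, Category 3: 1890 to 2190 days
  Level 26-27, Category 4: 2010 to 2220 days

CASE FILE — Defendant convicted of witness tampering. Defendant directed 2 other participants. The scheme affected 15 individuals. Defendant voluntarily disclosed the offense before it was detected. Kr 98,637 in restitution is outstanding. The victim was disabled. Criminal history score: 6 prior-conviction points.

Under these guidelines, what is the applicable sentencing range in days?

Base offense level for witness tampering: 13.
§1 applies: 13 − 1 = 12.
§2 applies: 12 + 3 = 15.
§3 does not apply.
§4 applies (level before this adjustment is 15 < 23, so +1): 15 + 1 = 16.
§5 applies (level before this adjustment is 16 < 20, so +1): 16 + 1 = 17.
§6 applies: 17 + 3 = 20.
Final offense level: 20.
Criminal history: 6 prior points → Category 4 (6+).
Level 20 falls in the 20 band.
Grid: Level 20 × Category 4 = 960-1200 days.

960-1200 days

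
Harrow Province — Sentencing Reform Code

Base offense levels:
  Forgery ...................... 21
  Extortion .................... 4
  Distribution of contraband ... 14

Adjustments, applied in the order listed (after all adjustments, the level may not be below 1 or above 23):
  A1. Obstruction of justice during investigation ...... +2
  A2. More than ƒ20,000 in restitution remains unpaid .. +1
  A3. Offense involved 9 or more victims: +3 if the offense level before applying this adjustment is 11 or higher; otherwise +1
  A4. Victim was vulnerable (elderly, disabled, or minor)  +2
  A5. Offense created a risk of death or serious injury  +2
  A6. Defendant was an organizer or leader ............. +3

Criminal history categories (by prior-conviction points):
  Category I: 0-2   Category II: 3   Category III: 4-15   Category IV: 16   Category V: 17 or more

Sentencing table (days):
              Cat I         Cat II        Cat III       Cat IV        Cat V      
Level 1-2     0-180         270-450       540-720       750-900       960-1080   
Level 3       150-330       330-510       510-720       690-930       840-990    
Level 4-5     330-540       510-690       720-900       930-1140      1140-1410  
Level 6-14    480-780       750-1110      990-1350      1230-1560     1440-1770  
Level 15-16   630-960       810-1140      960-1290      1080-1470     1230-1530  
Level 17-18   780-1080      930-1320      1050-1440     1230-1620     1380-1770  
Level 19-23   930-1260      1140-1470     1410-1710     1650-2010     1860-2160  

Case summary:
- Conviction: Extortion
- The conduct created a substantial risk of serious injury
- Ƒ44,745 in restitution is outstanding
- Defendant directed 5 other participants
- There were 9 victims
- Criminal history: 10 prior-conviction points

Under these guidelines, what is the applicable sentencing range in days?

Base offense level for extortion: 4.
A2 applies: 4 + 1 = 5.
A3 applies (level before this adjustment is 5 < 11, so +1): 5 + 1 = 6.
A4 does not apply.
A5 applies: 6 + 2 = 8.
A6 applies: 8 + 3 = 11.
Final offense level: 11.
Criminal history: 10 prior points → Category III (4-15).
Level 11 falls in the 6-14 band.
Grid: Level 6-14 × Category III = 990-1350 days.

990-1350 days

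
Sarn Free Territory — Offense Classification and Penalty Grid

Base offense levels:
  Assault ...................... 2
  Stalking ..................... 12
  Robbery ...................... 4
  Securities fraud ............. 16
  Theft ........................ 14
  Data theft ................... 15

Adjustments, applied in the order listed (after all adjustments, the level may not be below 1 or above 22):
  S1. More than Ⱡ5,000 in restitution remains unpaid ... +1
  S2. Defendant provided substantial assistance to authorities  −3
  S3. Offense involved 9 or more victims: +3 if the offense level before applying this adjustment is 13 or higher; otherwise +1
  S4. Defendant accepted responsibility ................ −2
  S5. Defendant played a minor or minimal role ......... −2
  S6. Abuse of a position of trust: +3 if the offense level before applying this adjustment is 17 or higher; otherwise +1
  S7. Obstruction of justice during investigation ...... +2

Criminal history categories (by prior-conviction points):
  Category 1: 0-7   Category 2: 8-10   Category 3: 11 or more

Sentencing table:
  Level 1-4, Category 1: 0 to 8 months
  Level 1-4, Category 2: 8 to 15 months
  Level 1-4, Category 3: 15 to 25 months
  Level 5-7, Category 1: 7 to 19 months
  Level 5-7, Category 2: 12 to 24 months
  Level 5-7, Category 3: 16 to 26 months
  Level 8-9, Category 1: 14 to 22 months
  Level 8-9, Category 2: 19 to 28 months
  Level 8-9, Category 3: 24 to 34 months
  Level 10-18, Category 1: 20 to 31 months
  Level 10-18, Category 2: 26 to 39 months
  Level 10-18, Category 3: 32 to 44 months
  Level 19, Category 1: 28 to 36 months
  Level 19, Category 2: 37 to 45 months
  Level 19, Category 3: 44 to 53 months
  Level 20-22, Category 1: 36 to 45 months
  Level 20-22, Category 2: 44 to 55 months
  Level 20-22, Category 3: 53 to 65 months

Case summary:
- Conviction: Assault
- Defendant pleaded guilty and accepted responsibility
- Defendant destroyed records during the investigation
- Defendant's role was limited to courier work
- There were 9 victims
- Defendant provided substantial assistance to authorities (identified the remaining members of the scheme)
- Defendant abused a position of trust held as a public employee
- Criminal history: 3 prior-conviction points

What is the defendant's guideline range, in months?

Base offense level for assault: 2.
S1 does not apply.
S2 applies: 2 − 3 = -1.
S3 applies (level before this adjustment is -1 < 13, so +1): -1 + 1 = 0.
S4 applies: 0 − 2 = -2.
S5 applies: -2 − 2 = -4.
S6 applies (level before this adjustment is -4 < 17, so +1): -4 + 1 = -3.
S7 applies: -3 + 2 = -1.
Level -1 is below the minimum of 1; floored at 1.
Final offense level: 1.
Criminal history: 3 prior points → Category 1 (0-7).
Level 1 falls in the 1-4 band.
Grid: Level 1-4 × Category 1 = 0-8 months.

0-8 months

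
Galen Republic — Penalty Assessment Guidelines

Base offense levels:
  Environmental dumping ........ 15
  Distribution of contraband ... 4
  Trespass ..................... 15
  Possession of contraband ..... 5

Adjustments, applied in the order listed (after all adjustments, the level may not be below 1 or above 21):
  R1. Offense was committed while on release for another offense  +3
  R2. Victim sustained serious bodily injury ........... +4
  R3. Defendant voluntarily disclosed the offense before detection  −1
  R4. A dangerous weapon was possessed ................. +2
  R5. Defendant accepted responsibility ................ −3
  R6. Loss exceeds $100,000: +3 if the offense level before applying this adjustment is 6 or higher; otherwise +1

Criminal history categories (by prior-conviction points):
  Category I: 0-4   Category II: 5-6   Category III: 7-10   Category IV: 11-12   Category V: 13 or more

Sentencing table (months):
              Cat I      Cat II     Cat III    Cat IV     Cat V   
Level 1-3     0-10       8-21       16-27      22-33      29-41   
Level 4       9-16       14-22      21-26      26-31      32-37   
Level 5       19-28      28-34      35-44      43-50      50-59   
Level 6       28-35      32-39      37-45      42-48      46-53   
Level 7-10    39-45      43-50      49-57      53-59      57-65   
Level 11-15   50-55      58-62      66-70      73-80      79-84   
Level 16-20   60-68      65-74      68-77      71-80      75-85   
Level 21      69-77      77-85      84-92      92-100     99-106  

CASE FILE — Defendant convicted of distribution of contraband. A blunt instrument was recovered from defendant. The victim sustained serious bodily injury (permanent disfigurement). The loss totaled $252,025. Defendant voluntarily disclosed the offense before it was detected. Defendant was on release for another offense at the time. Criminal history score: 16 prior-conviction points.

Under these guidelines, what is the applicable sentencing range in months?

79-84 months

Base offense level for distribution of contraband: 4.
R1 applies: 4 + 3 = 7.
R2 applies: 7 + 4 = 11.
R3 applies: 11 − 1 = 10.
R4 applies: 10 + 2 = 12.
R5 does not apply.
R6 applies (level before this adjustment is 12 ≥ 6, so +3): 12 + 3 = 15.
Final offense level: 15.
Criminal history: 16 prior points → Category V (13+).
Level 15 falls in the 11-15 band.
Grid: Level 11-15 × Category V = 79-84 months.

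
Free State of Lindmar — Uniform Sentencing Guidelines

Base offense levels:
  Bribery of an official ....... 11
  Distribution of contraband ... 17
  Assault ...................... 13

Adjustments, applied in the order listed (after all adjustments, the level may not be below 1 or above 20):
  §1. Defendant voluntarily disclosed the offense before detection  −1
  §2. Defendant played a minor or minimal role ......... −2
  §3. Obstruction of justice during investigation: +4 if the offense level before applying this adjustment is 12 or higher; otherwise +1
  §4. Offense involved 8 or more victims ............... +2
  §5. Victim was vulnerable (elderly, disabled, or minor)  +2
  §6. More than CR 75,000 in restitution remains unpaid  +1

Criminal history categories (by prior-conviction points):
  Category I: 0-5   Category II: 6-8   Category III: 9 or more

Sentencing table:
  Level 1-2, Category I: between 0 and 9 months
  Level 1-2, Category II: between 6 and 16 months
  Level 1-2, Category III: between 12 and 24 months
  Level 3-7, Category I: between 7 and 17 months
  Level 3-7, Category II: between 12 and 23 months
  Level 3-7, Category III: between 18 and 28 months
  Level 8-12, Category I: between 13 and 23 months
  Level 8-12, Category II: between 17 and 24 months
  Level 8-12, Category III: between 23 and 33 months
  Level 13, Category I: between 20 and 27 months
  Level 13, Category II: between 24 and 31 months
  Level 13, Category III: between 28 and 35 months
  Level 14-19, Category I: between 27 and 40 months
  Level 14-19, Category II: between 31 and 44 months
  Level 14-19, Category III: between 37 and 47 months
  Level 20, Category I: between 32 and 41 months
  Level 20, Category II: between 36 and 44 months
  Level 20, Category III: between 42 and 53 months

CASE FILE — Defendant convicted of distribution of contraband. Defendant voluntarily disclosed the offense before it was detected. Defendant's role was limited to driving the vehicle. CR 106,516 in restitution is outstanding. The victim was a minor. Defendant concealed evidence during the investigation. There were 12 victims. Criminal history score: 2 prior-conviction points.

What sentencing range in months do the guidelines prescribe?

Base offense level for distribution of contraband: 17.
§1 applies: 17 − 1 = 16.
§2 applies: 16 − 2 = 14.
§3 applies (level before this adjustment is 14 ≥ 12, so +4): 14 + 4 = 18.
§4 applies: 18 + 2 = 20.
§5 applies: 20 + 2 = 22.
§6 applies: 22 + 1 = 23.
Level 23 exceeds the maximum of 20; capped at 20.
Final offense level: 20.
Criminal history: 2 prior points → Category I (0-5).
Level 20 falls in the 20 band.
Grid: Level 20 × Category I = 32-41 months.

32-41 months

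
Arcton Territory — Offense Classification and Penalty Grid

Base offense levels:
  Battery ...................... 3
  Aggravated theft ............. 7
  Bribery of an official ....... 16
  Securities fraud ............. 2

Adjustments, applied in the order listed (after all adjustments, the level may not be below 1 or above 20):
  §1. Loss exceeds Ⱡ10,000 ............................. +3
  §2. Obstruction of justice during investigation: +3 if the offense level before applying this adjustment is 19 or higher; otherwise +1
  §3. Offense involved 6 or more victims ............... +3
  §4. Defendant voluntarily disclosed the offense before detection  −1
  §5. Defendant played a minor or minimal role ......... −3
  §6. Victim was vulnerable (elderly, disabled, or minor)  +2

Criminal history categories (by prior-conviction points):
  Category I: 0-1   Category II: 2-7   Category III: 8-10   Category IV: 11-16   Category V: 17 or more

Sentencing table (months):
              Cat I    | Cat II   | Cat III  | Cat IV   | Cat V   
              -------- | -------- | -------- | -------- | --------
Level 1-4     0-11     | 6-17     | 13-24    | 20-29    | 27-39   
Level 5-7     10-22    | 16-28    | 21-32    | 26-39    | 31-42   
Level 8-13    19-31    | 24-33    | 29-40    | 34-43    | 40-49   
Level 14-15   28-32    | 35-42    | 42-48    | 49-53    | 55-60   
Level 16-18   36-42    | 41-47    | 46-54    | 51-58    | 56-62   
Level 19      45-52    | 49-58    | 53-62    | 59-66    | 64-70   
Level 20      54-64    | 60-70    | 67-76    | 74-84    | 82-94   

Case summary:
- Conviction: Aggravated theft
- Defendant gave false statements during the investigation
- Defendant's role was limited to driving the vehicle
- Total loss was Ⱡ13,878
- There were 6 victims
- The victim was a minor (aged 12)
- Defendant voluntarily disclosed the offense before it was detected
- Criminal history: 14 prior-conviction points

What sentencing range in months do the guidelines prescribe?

Base offense level for aggravated theft: 7.
§1 applies: 7 + 3 = 10.
§2 applies (level before this adjustment is 10 < 19, so +1): 10 + 1 = 11.
§3 applies: 11 + 3 = 14.
§4 applies: 14 − 1 = 13.
§5 applies: 13 − 3 = 10.
§6 applies: 10 + 2 = 12.
Final offense level: 12.
Criminal history: 14 prior points → Category IV (11-16).
Level 12 falls in the 8-13 band.
Grid: Level 8-13 × Category IV = 34-43 months.

34-43 months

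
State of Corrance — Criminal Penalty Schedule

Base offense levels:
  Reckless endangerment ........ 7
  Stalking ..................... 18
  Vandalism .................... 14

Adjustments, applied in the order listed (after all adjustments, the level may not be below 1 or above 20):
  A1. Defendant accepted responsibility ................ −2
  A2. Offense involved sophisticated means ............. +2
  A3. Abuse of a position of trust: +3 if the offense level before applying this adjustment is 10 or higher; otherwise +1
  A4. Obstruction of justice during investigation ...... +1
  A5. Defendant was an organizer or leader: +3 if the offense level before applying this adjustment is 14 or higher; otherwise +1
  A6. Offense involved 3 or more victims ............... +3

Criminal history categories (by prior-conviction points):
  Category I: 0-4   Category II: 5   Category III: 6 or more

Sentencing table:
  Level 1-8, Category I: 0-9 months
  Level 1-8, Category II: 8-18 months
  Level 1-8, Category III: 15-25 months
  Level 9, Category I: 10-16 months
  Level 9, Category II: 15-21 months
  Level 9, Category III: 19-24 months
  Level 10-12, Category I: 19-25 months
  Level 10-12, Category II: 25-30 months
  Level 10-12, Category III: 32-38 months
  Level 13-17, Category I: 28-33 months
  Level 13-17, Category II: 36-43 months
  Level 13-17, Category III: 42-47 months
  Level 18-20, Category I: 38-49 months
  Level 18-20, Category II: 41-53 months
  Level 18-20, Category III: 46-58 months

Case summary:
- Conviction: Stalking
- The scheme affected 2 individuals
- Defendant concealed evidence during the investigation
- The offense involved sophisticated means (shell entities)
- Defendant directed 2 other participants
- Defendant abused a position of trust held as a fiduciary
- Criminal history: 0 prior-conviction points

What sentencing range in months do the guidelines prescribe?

38-49 months

Base offense level for stalking: 18.
A1 does not apply.
A2 applies: 18 + 2 = 20.
A3 applies (level before this adjustment is 20 ≥ 10, so +3): 20 + 3 = 23.
A4 applies: 23 + 1 = 24.
A5 applies (level before this adjustment is 24 ≥ 14, so +3): 24 + 3 = 27.
Level 27 exceeds the maximum of 20; capped at 20.
Final offense level: 20.
Criminal history: 0 prior points → Category I (0-4).
Level 20 falls in the 18-20 band.
Grid: Level 18-20 × Category I = 38-49 months.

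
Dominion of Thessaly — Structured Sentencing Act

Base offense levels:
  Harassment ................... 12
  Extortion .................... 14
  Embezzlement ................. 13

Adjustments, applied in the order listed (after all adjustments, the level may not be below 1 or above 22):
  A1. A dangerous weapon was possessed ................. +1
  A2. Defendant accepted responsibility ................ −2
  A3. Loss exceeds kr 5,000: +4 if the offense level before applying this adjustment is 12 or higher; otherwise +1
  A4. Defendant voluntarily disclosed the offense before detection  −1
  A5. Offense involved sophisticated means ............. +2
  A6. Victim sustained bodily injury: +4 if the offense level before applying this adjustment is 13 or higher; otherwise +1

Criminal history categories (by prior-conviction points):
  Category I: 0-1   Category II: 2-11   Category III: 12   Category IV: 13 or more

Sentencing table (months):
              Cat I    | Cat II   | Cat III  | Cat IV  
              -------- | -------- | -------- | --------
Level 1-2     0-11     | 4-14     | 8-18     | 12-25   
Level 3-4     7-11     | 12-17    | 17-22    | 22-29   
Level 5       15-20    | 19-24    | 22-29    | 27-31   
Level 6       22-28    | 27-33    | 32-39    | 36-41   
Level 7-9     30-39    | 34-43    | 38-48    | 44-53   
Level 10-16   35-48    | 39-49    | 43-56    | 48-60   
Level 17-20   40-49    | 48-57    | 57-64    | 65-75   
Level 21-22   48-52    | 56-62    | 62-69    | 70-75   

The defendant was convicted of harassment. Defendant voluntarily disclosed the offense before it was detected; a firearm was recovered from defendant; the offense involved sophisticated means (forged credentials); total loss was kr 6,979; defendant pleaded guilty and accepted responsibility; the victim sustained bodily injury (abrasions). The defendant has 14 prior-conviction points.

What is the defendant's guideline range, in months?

65-75 months

Base offense level for harassment: 12.
A1 applies: 12 + 1 = 13.
A2 applies: 13 − 2 = 11.
A3 applies (level before this adjustment is 11 < 12, so +1): 11 + 1 = 12.
A4 applies: 12 − 1 = 11.
A5 applies: 11 + 2 = 13.
A6 applies (level before this adjustment is 13 ≥ 13, so +4): 13 + 4 = 17.
Final offense level: 17.
Criminal history: 14 prior points → Category IV (13+).
Level 17 falls in the 17-20 band.
Grid: Level 17-20 × Category IV = 65-75 months.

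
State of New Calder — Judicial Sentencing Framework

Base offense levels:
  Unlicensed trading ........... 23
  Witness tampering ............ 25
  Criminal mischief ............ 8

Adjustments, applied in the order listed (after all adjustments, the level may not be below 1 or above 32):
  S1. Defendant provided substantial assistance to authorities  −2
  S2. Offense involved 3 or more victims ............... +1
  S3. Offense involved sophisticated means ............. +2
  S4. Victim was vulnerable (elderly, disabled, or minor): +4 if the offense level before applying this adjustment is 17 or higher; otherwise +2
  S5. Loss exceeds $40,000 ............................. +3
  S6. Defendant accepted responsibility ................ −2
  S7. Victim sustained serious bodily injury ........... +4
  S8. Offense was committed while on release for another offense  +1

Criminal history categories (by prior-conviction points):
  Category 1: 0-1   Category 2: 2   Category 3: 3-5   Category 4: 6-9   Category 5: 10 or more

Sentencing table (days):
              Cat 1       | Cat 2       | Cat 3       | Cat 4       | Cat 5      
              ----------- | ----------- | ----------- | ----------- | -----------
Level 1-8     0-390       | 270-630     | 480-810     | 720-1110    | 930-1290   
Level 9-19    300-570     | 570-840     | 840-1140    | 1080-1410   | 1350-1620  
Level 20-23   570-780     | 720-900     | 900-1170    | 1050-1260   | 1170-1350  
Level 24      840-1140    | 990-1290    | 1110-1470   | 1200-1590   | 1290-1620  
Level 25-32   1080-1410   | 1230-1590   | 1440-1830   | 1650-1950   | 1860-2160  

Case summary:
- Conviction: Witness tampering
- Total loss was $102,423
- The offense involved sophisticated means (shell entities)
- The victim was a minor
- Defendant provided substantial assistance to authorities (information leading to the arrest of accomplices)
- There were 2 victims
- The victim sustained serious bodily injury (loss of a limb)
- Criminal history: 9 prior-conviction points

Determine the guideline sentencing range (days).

1650-1950 days

Base offense level for witness tampering: 25.
S1 applies: 25 − 2 = 23.
S3 applies: 23 + 2 = 25.
S4 applies (level before this adjustment is 25 ≥ 17, so +4): 25 + 4 = 29.
S5 applies: 29 + 3 = 32.
S6 does not apply.
S7 applies: 32 + 4 = 36.
Level 36 exceeds the maximum of 32; capped at 32.
Final offense level: 32.
Criminal history: 9 prior points → Category 4 (6-9).
Level 32 falls in the 25-32 band.
Grid: Level 25-32 × Category 4 = 1650-1950 days.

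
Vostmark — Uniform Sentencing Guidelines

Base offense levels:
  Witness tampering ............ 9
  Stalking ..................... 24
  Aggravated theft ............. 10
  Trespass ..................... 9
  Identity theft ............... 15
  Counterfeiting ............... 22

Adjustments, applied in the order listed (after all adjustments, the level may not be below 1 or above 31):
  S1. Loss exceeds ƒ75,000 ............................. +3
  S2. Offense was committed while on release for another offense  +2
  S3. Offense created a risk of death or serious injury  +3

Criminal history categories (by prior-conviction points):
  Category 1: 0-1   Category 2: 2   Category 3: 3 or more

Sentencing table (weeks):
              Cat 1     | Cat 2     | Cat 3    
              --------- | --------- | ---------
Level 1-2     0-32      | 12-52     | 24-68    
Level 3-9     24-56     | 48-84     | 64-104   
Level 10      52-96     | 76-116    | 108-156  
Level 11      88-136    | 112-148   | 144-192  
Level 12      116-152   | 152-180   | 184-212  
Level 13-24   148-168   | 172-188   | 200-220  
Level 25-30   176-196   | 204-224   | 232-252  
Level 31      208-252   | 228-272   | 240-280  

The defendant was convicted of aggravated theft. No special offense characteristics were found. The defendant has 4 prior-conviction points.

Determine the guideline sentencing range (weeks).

108-156 weeks

Base offense level for aggravated theft: 10.
Final offense level: 10.
Criminal history: 4 prior points → Category 3 (3+).
Level 10 falls in the 10 band.
Grid: Level 10 × Category 3 = 108-156 weeks.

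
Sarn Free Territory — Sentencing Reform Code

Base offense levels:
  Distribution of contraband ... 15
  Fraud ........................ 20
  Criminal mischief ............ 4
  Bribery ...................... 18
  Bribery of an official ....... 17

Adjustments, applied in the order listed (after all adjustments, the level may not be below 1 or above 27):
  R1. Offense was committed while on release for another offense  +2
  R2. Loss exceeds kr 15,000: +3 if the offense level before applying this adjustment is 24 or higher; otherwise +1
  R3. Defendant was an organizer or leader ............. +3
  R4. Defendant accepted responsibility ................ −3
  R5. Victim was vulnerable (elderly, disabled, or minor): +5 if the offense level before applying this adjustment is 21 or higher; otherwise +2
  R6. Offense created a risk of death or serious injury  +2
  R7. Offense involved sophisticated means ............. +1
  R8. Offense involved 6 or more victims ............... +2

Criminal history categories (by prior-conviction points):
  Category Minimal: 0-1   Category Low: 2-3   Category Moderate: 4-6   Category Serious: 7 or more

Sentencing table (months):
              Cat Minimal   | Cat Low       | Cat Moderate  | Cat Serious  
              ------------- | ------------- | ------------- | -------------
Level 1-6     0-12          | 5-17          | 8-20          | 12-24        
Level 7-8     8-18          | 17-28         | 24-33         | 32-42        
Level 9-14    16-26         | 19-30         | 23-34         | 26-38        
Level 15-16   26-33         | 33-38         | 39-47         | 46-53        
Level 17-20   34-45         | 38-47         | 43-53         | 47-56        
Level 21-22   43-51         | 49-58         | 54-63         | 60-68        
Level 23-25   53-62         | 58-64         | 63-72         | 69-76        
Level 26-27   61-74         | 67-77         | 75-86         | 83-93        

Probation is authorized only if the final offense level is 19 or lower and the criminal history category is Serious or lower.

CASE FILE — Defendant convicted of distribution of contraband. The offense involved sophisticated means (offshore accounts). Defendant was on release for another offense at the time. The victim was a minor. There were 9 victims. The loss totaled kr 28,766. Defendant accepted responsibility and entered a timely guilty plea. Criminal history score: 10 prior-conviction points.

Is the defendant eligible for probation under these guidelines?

No

Base offense level for distribution of contraband: 15.
R1 applies: 15 + 2 = 17.
R2 applies (level before this adjustment is 17 < 24, so +1): 17 + 1 = 18.
R4 applies: 18 − 3 = 15.
R5 applies (level before this adjustment is 15 < 21, so +2): 15 + 2 = 17.
R7 applies: 17 + 1 = 18.
R8 applies: 18 + 2 = 20.
Final offense level: 20.
Criminal history: 10 prior points → Category Serious (7+).
Level 20 falls in the 17-20 band.
Grid: Level 17-20 × Category Serious = 47-56 months.
Probation check: level 20 > 19 and category Serious ≤ Serious → not eligible.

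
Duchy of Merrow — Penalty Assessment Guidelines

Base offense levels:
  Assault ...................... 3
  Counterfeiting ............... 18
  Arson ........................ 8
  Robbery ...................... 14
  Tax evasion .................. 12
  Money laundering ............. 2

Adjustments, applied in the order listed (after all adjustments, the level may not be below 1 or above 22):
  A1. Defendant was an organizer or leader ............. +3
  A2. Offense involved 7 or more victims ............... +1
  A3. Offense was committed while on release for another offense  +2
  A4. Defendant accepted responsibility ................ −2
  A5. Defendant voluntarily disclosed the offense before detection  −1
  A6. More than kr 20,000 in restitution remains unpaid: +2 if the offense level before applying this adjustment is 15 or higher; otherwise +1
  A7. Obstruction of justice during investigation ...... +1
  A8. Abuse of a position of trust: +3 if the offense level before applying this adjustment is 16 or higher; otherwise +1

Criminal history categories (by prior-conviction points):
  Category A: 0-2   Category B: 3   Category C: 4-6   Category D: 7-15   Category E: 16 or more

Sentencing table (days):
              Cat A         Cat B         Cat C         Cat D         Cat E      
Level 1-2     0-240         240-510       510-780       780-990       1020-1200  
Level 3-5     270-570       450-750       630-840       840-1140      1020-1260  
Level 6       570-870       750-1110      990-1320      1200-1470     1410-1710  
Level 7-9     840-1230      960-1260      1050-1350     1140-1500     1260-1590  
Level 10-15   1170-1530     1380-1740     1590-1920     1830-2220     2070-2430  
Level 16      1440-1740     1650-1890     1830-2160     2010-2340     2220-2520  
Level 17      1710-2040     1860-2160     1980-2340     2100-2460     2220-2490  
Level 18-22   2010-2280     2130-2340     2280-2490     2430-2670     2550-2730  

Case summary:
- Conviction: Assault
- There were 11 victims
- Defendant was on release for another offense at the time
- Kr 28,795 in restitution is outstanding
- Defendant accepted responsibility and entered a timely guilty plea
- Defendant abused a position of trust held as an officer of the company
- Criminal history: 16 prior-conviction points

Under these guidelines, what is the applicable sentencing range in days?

Base offense level for assault: 3.
A1 does not apply.
A2 applies: 3 + 1 = 4.
A3 applies: 4 + 2 = 6.
A4 applies: 6 − 2 = 4.
A5 does not apply.
A6 applies (level before this adjustment is 4 < 15, so +1): 4 + 1 = 5.
A7 does not apply.
A8 applies (level before this adjustment is 5 < 16, so +1): 5 + 1 = 6.
Final offense level: 6.
Criminal history: 16 prior points → Category E (16+).
Level 6 falls in the 6 band.
Grid: Level 6 × Category E = 1410-1710 days.

1410-1710 days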